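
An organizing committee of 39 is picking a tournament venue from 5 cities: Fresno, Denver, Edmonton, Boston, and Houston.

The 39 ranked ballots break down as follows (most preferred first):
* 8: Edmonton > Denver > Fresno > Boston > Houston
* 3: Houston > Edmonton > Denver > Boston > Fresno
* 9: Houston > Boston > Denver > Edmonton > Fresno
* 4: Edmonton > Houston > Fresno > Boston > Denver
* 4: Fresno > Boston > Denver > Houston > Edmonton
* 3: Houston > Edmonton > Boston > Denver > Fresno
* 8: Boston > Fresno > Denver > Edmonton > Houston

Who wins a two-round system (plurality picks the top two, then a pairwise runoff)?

Edmonton

Round 1 first-place votes: Fresno 4, Denver 0, Edmonton 12, Boston 8, Houston 15. Houston and Edmonton advance.
Runoff: Houston is ranked above Edmonton on 19 ballots, Edmonton above Houston on 20.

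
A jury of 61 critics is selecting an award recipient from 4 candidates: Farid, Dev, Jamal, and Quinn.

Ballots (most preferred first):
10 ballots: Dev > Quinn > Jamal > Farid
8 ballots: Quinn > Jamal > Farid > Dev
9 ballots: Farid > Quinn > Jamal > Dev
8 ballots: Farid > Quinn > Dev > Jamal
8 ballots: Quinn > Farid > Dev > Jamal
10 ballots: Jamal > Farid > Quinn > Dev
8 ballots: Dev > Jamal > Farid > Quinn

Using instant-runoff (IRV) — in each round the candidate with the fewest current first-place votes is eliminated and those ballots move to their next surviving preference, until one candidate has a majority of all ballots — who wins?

Farid

Round 1: Farid 17, Dev 18, Jamal 10, Quinn 16. Jamal eliminated.
Round 2: Farid 27, Dev 18, Quinn 16. Quinn eliminated.
Round 3: Farid 43, Dev 18. Farid has a majority (≥31).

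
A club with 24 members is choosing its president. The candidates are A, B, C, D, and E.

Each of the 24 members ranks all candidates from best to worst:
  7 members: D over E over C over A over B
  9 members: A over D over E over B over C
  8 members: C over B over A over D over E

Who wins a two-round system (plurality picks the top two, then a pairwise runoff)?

Round 1 first-place votes: A 9, B 0, C 8, D 7, E 0. A and C advance.
Runoff: A is ranked above C on 9 ballots, C above A on 15.

C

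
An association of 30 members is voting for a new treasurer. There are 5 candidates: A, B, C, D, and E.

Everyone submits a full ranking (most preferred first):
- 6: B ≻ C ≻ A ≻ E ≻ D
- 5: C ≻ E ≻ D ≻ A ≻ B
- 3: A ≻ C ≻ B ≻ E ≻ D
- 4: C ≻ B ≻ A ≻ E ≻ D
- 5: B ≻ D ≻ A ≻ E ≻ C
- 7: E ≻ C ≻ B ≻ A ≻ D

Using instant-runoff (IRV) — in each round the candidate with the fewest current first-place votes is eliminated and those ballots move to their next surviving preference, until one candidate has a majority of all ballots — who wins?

C

Round 1: A 3, B 11, C 9, D 0, E 7. D eliminated.
Round 2: A 3, B 11, C 9, E 7. A eliminated.
Round 3: B 11, C 12, E 7. E eliminated.
Round 4: B 11, C 19. C has a majority (≥16).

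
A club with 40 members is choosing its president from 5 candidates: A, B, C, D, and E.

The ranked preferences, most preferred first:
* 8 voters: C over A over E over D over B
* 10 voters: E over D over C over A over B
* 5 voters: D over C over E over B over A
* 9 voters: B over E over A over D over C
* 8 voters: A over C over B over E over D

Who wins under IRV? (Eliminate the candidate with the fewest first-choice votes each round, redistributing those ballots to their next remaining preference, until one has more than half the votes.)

C

Round 1: A 8, B 9, C 8, D 5, E 10. D eliminated.
Round 2: A 8, B 9, C 13, E 10. A eliminated.
Round 3: B 9, C 21, E 10. C has a majority (≥21).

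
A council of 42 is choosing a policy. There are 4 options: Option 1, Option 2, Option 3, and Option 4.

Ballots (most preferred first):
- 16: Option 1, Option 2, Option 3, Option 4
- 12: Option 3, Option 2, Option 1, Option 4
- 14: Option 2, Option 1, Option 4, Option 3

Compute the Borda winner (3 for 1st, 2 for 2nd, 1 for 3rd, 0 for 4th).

Option 2

Option 1: 16×3 + 12×1 + 14×2 = 88
Option 2: 16×2 + 12×2 + 14×3 = 98
Option 3: 16×1 + 12×3 + 14×0 = 52
Option 4: 16×0 + 12×0 + 14×1 = 14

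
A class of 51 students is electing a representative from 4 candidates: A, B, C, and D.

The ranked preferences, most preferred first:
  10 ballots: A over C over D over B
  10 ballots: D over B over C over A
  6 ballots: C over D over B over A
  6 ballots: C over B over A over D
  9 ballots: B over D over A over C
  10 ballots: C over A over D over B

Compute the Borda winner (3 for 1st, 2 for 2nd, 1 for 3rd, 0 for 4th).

A: 10×3 + 10×0 + 6×0 + 6×1 + 9×1 + 10×2 = 65
B: 10×0 + 10×2 + 6×1 + 6×2 + 9×3 + 10×0 = 65
C: 10×2 + 10×1 + 6×3 + 6×3 + 9×0 + 10×3 = 96
D: 10×1 + 10×3 + 6×2 + 6×0 + 9×2 + 10×1 = 80

C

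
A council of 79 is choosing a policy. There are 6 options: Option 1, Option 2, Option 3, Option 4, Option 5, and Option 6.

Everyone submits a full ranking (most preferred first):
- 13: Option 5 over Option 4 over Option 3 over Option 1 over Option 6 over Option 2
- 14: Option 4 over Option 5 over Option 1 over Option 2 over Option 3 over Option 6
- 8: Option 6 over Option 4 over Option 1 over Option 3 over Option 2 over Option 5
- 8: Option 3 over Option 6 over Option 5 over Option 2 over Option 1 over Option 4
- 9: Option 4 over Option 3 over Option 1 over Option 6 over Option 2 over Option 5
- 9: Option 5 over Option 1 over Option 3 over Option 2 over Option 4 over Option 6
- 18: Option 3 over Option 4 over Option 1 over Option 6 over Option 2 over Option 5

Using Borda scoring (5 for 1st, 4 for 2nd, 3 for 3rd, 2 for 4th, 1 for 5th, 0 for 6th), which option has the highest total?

Option 1: 13×2 + 14×3 + 8×3 + 8×1 + 9×3 + 9×4 + 18×3 = 217
Option 2: 13×0 + 14×2 + 8×1 + 8×2 + 9×1 + 9×2 + 18×1 = 97
Option 3: 13×3 + 14×1 + 8×2 + 8×5 + 9×4 + 9×3 + 18×5 = 262
Option 4: 13×4 + 14×5 + 8×4 + 8×0 + 9×5 + 9×1 + 18×4 = 280
Option 5: 13×5 + 14×4 + 8×0 + 8×3 + 9×0 + 9×5 + 18×0 = 190
Option 6: 13×1 + 14×0 + 8×5 + 8×4 + 9×2 + 9×0 + 18×2 = 139

Option 4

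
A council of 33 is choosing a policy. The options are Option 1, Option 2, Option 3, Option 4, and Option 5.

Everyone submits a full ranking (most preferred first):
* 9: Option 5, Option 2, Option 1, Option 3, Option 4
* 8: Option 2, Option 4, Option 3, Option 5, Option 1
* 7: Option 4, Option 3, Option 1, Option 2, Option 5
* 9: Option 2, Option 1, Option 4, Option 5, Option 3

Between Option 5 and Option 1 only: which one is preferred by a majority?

Option 5

Option 5 is ranked above Option 1 on 17 ballots; Option 1 above Option 5 on 16.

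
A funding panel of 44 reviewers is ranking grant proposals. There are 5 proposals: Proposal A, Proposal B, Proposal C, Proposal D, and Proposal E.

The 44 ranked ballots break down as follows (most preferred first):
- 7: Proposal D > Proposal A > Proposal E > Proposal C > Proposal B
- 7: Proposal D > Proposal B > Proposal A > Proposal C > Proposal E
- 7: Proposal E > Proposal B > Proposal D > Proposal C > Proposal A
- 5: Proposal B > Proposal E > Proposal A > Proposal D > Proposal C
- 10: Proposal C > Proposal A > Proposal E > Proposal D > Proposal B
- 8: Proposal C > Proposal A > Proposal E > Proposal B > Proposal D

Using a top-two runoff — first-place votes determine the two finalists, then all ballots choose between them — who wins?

Round 1 first-place votes: Proposal A 0, Proposal B 5, Proposal C 18, Proposal D 14, Proposal E 7. Proposal C and Proposal D advance.
Runoff: Proposal C is ranked above Proposal D on 18 ballots, Proposal D above Proposal C on 26.

Proposal D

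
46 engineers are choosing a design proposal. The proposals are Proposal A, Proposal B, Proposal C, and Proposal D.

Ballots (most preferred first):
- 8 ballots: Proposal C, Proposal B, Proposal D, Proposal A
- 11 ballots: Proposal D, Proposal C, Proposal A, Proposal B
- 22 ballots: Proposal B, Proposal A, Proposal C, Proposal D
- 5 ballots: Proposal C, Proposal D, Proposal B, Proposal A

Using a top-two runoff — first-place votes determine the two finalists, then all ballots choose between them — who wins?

Proposal C

Round 1 first-place votes: Proposal A 0, Proposal B 22, Proposal C 13, Proposal D 11. Proposal B and Proposal C advance.
Runoff: Proposal B is ranked above Proposal C on 22 ballots, Proposal C above Proposal B on 24.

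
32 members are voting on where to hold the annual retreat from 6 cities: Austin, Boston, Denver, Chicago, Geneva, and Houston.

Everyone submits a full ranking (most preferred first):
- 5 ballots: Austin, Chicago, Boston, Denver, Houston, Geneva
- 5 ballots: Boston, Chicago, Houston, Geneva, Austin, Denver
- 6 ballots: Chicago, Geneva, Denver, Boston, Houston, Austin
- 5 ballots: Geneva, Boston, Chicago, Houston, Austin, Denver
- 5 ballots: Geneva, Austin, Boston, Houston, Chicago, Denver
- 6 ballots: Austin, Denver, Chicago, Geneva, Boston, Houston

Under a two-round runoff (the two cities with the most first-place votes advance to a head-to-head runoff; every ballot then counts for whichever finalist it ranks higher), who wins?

Geneva

Round 1 first-place votes: Austin 11, Boston 5, Denver 0, Chicago 6, Geneva 10, Houston 0. Austin and Geneva advance.
Runoff: Austin is ranked above Geneva on 11 ballots, Geneva above Austin on 21.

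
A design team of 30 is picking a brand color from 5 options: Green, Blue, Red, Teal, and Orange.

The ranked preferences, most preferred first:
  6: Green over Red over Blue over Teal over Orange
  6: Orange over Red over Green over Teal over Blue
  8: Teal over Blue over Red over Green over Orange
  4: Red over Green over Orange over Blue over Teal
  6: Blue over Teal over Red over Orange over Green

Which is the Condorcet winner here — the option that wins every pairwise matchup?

Red

Red vs Green: 24–6
Red vs Blue: 16–14
Red vs Teal: 16–14
Red vs Orange: 24–6
Red beats every other option.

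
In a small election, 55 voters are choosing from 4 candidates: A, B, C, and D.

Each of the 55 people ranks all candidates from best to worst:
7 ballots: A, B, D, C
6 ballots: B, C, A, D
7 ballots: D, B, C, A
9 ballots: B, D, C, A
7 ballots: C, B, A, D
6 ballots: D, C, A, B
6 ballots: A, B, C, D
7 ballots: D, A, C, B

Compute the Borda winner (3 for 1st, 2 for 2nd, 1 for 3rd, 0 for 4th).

B

A: 7×3 + 6×1 + 7×0 + 9×0 + 7×1 + 6×1 + 6×3 + 7×2 = 72
B: 7×2 + 6×3 + 7×2 + 9×3 + 7×2 + 6×0 + 6×2 + 7×0 = 99
C: 7×0 + 6×2 + 7×1 + 9×1 + 7×3 + 6×2 + 6×1 + 7×1 = 74
D: 7×1 + 6×0 + 7×3 + 9×2 + 7×0 + 6×3 + 6×0 + 7×3 = 85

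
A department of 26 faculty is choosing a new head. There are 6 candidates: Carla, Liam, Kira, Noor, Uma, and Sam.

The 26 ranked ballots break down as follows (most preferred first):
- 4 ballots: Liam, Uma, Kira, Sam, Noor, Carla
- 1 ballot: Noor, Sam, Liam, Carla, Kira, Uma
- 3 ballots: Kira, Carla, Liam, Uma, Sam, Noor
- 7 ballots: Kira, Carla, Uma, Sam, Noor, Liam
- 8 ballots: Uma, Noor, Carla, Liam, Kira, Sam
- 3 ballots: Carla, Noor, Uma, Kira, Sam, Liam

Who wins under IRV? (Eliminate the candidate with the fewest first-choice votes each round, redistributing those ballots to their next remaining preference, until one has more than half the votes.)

Round 1: Carla 3, Liam 4, Kira 10, Noor 1, Uma 8, Sam 0. Sam eliminated.
Round 2: Carla 3, Liam 4, Kira 10, Noor 1, Uma 8. Noor eliminated.
Round 3: Carla 3, Liam 5, Kira 10, Uma 8. Carla eliminated.
Round 4: Liam 5, Kira 10, Uma 11. Liam eliminated.
Round 5: Kira 11, Uma 15. Uma has a majority (≥14).

Uma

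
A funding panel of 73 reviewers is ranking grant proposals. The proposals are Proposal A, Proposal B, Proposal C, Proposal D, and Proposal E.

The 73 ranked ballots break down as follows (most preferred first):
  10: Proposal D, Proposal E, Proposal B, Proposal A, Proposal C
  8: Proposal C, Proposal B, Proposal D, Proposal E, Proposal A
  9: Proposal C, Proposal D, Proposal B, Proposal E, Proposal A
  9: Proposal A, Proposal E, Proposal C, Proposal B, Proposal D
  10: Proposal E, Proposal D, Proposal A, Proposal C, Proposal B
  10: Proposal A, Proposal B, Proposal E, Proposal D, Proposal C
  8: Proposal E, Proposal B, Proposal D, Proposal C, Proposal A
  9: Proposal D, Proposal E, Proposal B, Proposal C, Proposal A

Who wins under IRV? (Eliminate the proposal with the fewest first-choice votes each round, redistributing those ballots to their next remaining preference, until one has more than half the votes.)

Round 1: Proposal A 19, Proposal B 0, Proposal C 17, Proposal D 19, Proposal E 18. Proposal B eliminated.
Round 2: Proposal A 19, Proposal C 17, Proposal D 19, Proposal E 18. Proposal C eliminated.
Round 3: Proposal A 19, Proposal D 36, Proposal E 18. Proposal E eliminated.
Round 4: Proposal A 19, Proposal D 54. Proposal D has a majority (≥37).

Proposal D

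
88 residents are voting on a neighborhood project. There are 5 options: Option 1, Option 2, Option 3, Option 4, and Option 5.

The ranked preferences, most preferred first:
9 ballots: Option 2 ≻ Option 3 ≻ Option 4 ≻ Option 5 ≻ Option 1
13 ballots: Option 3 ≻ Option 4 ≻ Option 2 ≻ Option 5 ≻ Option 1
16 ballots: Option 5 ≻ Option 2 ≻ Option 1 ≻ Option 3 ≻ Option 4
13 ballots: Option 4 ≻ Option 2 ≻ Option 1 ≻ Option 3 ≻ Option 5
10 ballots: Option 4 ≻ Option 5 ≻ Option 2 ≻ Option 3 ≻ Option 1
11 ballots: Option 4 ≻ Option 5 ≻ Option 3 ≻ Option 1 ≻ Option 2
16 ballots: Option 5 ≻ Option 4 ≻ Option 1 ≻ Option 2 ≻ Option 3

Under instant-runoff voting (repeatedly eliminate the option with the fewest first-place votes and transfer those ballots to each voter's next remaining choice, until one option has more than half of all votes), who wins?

Option 4

Round 1: Option 1 0, Option 2 9, Option 3 13, Option 4 34, Option 5 32. Option 1 eliminated.
Round 2: Option 2 9, Option 3 13, Option 4 34, Option 5 32. Option 2 eliminated.
Round 3: Option 3 22, Option 4 34, Option 5 32. Option 3 eliminated.
Round 4: Option 4 56, Option 5 32. Option 4 has a majority (≥45).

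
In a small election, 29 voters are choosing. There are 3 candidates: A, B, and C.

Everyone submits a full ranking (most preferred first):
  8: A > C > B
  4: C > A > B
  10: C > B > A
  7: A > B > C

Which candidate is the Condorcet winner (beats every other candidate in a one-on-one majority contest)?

A

A vs B: 19–10
A vs C: 15–14
A beats every other candidate.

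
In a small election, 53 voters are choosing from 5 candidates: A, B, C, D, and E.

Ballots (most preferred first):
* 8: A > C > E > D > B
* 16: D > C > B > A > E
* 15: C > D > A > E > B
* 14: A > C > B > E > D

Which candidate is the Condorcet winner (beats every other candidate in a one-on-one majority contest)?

C vs A: 31–22
C vs B: 53–0
C vs D: 37–16
C vs E: 53–0
C beats every other candidate.

C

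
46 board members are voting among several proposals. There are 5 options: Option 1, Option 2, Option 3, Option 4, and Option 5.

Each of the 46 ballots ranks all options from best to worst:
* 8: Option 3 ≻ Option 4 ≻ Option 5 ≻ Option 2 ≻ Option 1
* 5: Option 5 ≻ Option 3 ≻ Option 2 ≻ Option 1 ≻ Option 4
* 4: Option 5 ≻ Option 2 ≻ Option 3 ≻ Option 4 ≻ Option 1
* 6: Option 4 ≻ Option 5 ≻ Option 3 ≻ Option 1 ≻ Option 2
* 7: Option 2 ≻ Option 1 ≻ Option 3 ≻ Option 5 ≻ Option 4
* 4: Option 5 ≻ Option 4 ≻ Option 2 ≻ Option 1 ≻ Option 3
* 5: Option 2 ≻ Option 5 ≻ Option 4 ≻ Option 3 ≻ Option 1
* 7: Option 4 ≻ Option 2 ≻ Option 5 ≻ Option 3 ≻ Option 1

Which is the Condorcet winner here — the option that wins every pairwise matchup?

Option 5

Option 5 vs Option 1: 39–7
Option 5 vs Option 2: 27–19
Option 5 vs Option 3: 31–15
Option 5 vs Option 4: 25–21
Option 5 beats every other option.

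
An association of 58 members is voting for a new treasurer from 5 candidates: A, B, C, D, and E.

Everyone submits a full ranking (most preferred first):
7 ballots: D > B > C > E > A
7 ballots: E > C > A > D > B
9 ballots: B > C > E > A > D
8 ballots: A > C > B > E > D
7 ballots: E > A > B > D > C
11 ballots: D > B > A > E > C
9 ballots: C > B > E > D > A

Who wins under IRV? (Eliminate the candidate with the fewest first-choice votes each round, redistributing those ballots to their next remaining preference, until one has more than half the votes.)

C

Round 1: A 8, B 9, C 9, D 18, E 14. A eliminated.
Round 2: B 9, C 17, D 18, E 14. B eliminated.
Round 3: C 26, D 18, E 14. E eliminated.
Round 4: C 33, D 25. C has a majority (≥30).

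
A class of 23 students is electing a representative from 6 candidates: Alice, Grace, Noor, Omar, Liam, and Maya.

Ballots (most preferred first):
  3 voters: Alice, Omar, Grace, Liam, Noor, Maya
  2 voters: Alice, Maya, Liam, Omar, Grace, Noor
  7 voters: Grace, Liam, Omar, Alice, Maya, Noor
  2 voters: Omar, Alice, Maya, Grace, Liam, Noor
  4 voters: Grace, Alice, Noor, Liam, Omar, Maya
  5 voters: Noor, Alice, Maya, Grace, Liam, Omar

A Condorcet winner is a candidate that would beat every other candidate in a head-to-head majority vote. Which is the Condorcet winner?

Alice vs Grace: 12–11
Alice vs Noor: 18–5
Alice vs Omar: 14–9
Alice vs Liam: 16–7
Alice vs Maya: 23–0
Alice beats every other candidate.

Alice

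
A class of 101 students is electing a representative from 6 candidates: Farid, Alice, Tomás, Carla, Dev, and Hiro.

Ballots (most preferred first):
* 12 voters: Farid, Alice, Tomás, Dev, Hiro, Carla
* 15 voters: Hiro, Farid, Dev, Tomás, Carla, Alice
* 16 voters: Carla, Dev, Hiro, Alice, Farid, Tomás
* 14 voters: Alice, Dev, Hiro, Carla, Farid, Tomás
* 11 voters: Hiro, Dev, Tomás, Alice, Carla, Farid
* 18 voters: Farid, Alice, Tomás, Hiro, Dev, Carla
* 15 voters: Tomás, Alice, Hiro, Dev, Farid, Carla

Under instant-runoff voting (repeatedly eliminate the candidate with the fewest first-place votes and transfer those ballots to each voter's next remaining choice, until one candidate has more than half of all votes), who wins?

Hiro

Round 1: Farid 30, Alice 14, Tomás 15, Carla 16, Dev 0, Hiro 26. Dev eliminated.
Round 2: Farid 30, Alice 14, Tomás 15, Carla 16, Hiro 26. Alice eliminated.
Round 3: Farid 30, Tomás 15, Carla 16, Hiro 40. Tomás eliminated.
Round 4: Farid 30, Carla 16, Hiro 55. Hiro has a majority (≥51).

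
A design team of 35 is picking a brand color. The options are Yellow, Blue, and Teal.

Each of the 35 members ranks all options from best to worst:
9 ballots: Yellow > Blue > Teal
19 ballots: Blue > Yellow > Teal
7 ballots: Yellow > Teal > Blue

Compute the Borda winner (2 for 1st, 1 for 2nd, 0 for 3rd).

Yellow: 9×2 + 19×1 + 7×2 = 51
Blue: 9×1 + 19×2 + 7×0 = 47
Teal: 9×0 + 19×0 + 7×1 = 7

Yellow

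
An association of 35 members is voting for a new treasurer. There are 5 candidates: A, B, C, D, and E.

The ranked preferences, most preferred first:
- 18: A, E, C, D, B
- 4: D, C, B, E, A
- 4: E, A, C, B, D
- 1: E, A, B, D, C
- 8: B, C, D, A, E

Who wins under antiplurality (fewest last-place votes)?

C

Last-place votes: A 4, B 18, C 1, D 4, E 8.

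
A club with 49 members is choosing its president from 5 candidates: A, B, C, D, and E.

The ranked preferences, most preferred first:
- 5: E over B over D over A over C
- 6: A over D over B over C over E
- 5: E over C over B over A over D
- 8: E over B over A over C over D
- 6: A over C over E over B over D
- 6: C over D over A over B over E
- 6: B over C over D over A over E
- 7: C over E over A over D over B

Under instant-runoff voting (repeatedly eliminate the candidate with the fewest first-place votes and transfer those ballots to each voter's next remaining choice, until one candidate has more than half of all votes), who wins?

C

Round 1: A 12, B 6, C 13, D 0, E 18. D eliminated.
Round 2: A 12, B 6, C 13, E 18. B eliminated.
Round 3: A 12, C 19, E 18. A eliminated.
Round 4: C 31, E 18. C has a majority (≥25).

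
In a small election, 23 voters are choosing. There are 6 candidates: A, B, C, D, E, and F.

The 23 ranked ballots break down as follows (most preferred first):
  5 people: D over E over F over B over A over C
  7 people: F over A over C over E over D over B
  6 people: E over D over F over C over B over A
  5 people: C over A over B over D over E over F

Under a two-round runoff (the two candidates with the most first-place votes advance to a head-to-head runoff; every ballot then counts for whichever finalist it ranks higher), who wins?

Round 1 first-place votes: A 0, B 0, C 5, D 5, E 6, F 7. F and E advance.
Runoff: F is ranked above E on 7 ballots, E above F on 16.

E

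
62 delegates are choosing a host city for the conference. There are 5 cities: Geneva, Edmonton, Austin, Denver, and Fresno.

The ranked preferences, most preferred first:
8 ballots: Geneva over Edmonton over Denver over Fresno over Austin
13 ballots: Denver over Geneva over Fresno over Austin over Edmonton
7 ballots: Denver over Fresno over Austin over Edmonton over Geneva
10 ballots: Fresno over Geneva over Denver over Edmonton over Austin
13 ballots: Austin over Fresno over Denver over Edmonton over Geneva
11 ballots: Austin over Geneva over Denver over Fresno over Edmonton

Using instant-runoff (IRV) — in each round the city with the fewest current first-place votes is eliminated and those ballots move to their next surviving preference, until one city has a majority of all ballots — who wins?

Denver

Round 1: Geneva 8, Edmonton 0, Austin 24, Denver 20, Fresno 10. Edmonton eliminated.
Round 2: Geneva 8, Austin 24, Denver 20, Fresno 10. Geneva eliminated.
Round 3: Austin 24, Denver 28, Fresno 10. Fresno eliminated.
Round 4: Austin 24, Denver 38. Denver has a majority (≥32).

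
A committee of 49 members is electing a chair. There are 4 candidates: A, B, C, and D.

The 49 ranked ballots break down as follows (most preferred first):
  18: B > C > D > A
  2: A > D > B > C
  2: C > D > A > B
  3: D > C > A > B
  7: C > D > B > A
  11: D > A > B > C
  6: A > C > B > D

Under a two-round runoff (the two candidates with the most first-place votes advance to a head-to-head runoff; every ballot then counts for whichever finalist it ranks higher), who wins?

D

Round 1 first-place votes: A 8, B 18, C 9, D 14. B and D advance.
Runoff: B is ranked above D on 24 ballots, D above B on 25.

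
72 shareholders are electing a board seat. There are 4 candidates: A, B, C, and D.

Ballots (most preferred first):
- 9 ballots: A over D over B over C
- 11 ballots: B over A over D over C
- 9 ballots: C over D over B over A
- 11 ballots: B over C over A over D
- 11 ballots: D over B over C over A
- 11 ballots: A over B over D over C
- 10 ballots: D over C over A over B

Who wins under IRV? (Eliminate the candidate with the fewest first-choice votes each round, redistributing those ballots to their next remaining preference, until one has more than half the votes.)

Round 1: A 20, B 22, C 9, D 21. C eliminated.
Round 2: A 20, B 22, D 30. A eliminated.
Round 3: B 33, D 39. D has a majority (≥37).

D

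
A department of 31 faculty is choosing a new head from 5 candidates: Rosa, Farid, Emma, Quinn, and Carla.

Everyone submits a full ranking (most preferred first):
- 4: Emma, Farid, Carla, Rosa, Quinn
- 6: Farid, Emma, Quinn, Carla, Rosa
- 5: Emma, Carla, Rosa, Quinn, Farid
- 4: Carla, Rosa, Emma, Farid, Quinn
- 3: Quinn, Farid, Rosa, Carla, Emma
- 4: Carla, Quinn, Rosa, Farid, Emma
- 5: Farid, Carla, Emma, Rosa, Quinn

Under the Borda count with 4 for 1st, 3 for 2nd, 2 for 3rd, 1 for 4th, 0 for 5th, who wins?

Carla

Rosa: 4×1 + 6×0 + 5×2 + 4×3 + 3×2 + 4×2 + 5×1 = 45
Farid: 4×3 + 6×4 + 5×0 + 4×1 + 3×3 + 4×1 + 5×4 = 73
Emma: 4×4 + 6×3 + 5×4 + 4×2 + 3×0 + 4×0 + 5×2 = 72
Quinn: 4×0 + 6×2 + 5×1 + 4×0 + 3×4 + 4×3 + 5×0 = 41
Carla: 4×2 + 6×1 + 5×3 + 4×4 + 3×1 + 4×4 + 5×3 = 79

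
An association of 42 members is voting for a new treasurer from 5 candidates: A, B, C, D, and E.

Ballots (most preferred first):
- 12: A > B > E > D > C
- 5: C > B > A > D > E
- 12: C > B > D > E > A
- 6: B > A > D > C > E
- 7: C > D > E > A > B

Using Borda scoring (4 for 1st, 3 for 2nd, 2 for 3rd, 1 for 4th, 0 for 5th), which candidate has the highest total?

B

A: 12×4 + 5×2 + 12×0 + 6×3 + 7×1 = 83
B: 12×3 + 5×3 + 12×3 + 6×4 + 7×0 = 111
C: 12×0 + 5×4 + 12×4 + 6×1 + 7×4 = 102
D: 12×1 + 5×1 + 12×2 + 6×2 + 7×3 = 74
E: 12×2 + 5×0 + 12×1 + 6×0 + 7×2 = 50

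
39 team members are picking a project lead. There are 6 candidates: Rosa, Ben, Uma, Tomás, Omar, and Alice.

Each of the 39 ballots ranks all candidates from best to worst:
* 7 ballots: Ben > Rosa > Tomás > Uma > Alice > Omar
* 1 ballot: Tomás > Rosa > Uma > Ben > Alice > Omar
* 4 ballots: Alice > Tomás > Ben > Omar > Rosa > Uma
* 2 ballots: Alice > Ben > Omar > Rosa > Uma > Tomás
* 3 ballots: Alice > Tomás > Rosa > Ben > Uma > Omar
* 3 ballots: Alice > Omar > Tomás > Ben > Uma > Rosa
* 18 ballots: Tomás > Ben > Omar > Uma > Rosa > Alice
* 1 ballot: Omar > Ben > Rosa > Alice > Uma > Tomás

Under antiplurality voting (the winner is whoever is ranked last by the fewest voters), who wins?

Last-place votes: Rosa 3, Ben 0, Uma 4, Tomás 3, Omar 11, Alice 18.

Ben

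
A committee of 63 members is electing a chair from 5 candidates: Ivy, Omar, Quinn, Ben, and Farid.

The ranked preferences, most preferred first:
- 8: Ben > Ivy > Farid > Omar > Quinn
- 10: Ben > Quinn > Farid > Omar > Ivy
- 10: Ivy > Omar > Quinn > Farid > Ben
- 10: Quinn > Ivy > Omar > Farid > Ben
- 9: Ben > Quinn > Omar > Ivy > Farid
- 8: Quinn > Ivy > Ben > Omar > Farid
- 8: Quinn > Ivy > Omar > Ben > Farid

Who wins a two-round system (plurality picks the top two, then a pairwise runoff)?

Quinn

Round 1 first-place votes: Ivy 10, Omar 0, Quinn 26, Ben 27, Farid 0. Ben and Quinn advance.
Runoff: Ben is ranked above Quinn on 27 ballots, Quinn above Ben on 36.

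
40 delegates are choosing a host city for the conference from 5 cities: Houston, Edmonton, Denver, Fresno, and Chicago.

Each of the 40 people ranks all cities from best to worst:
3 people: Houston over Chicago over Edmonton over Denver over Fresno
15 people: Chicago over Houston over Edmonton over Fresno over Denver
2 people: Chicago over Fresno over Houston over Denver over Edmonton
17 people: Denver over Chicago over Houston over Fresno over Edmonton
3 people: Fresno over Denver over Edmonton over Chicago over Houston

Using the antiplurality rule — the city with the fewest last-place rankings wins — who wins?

Last-place votes: Houston 3, Edmonton 19, Denver 15, Fresno 3, Chicago 0.

Chicago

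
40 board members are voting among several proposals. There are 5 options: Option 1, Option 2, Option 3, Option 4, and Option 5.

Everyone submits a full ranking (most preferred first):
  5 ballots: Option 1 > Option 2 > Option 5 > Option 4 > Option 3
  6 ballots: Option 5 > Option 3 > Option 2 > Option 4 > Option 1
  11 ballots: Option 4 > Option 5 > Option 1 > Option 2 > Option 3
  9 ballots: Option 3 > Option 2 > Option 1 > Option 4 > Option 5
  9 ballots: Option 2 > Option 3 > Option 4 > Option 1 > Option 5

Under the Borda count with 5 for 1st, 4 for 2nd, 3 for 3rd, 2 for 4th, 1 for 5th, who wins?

Option 2

Option 1: 5×5 + 6×1 + 11×3 + 9×3 + 9×2 = 109
Option 2: 5×4 + 6×3 + 11×2 + 9×4 + 9×5 = 141
Option 3: 5×1 + 6×4 + 11×1 + 9×5 + 9×4 = 121
Option 4: 5×2 + 6×2 + 11×5 + 9×2 + 9×3 = 122
Option 5: 5×3 + 6×5 + 11×4 + 9×1 + 9×1 = 107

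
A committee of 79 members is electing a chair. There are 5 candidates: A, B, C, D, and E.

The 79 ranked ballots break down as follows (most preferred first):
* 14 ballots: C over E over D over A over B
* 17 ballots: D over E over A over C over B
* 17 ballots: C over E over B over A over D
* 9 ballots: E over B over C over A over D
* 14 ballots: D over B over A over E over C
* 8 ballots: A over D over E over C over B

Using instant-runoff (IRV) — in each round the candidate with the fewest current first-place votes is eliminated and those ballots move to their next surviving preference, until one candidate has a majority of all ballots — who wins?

Round 1: A 8, B 0, C 31, D 31, E 9. B eliminated.
Round 2: A 8, C 31, D 31, E 9. A eliminated.
Round 3: C 31, D 39, E 9. E eliminated.
Round 4: C 40, D 39. C has a majority (≥40).

C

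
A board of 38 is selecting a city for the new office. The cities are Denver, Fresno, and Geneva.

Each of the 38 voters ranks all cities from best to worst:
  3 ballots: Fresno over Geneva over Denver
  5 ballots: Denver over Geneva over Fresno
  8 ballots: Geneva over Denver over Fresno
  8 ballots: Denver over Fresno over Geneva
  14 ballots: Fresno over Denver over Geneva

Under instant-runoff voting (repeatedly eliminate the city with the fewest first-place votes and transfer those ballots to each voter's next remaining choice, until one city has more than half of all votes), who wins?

Round 1: Denver 13, Fresno 17, Geneva 8. Geneva eliminated.
Round 2: Denver 21, Fresno 17. Denver has a majority (≥20).

Denver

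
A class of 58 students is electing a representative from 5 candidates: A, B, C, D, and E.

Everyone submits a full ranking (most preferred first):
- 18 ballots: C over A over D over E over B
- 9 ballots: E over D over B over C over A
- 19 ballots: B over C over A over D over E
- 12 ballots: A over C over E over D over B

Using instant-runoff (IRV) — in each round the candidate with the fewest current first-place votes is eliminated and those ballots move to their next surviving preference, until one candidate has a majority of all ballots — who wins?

C

Round 1: A 12, B 19, C 18, D 0, E 9. D eliminated.
Round 2: A 12, B 19, C 18, E 9. E eliminated.
Round 3: A 12, B 28, C 18. A eliminated.
Round 4: B 28, C 30. C has a majority (≥30).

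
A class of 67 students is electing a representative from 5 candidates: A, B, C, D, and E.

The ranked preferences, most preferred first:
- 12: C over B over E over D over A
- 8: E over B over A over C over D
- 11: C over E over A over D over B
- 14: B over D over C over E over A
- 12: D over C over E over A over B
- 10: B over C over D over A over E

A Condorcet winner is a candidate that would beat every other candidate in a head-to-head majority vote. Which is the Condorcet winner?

C

C vs A: 59–8
C vs B: 35–32
C vs D: 41–26
C vs E: 59–8
C beats every other candidate.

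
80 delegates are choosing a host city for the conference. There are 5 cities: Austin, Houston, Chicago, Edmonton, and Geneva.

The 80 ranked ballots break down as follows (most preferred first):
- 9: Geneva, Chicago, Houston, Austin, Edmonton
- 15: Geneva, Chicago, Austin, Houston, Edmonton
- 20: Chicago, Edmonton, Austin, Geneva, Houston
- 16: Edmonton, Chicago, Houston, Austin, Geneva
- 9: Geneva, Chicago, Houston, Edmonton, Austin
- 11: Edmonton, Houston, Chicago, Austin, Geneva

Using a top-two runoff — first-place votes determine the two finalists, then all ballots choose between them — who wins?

Edmonton

Round 1 first-place votes: Austin 0, Houston 0, Chicago 20, Edmonton 27, Geneva 33. Geneva and Edmonton advance.
Runoff: Geneva is ranked above Edmonton on 33 ballots, Edmonton above Geneva on 47.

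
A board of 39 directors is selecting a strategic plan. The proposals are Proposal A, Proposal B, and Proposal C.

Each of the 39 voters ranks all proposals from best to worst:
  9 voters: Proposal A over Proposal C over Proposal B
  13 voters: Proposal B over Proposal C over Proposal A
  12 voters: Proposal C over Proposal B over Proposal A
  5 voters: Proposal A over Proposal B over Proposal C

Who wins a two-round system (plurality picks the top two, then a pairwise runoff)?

Proposal B

Round 1 first-place votes: Proposal A 14, Proposal B 13, Proposal C 12. Proposal A and Proposal B advance.
Runoff: Proposal A is ranked above Proposal B on 14 ballots, Proposal B above Proposal A on 25.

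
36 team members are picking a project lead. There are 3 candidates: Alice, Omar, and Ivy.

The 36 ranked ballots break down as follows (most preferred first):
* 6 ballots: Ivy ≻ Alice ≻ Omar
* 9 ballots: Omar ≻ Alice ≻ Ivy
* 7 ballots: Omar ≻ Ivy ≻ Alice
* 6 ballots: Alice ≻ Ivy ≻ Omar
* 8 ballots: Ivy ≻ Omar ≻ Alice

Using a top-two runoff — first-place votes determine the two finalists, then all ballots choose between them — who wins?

Ivy

Round 1 first-place votes: Alice 6, Omar 16, Ivy 14. Omar and Ivy advance.
Runoff: Omar is ranked above Ivy on 16 ballots, Ivy above Omar on 20.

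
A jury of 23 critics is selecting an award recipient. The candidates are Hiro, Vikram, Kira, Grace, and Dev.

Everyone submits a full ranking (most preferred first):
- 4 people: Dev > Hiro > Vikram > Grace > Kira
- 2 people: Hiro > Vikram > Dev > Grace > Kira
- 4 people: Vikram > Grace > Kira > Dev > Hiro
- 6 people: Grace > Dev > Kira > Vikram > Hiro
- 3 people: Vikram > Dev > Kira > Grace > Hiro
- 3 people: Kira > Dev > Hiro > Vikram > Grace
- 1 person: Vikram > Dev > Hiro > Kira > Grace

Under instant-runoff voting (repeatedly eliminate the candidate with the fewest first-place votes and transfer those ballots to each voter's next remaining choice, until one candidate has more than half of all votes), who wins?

Dev

Round 1: Hiro 2, Vikram 8, Kira 3, Grace 6, Dev 4. Hiro eliminated.
Round 2: Vikram 10, Kira 3, Grace 6, Dev 4. Kira eliminated.
Round 3: Vikram 10, Grace 6, Dev 7. Grace eliminated.
Round 4: Vikram 10, Dev 13. Dev has a majority (≥12).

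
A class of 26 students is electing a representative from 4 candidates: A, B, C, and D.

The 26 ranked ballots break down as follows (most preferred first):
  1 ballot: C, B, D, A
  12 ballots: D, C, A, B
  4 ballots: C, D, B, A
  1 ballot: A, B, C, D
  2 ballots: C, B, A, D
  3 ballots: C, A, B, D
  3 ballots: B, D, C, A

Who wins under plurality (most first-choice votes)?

First-place votes: A 1, B 3, C 10, D 12.

D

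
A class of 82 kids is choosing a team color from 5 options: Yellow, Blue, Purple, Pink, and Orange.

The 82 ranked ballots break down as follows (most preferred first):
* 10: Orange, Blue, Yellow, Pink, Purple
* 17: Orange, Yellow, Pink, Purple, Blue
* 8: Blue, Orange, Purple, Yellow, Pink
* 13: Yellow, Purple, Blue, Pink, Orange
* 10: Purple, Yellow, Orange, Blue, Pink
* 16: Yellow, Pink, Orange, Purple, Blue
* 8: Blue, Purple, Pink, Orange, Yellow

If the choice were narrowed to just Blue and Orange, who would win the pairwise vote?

Orange

Blue is ranked above Orange on 29 ballots; Orange above Blue on 53.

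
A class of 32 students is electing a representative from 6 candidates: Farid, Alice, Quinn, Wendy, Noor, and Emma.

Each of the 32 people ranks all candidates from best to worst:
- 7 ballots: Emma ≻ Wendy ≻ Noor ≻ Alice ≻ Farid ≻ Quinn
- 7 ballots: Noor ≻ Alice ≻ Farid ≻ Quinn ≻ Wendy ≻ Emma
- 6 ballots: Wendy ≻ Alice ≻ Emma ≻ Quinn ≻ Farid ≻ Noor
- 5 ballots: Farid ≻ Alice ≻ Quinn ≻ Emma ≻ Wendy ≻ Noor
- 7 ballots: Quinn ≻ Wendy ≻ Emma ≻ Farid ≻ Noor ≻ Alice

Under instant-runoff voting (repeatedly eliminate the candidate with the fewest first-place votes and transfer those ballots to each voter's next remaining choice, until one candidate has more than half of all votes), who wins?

Quinn

Round 1: Farid 5, Alice 0, Quinn 7, Wendy 6, Noor 7, Emma 7. Alice eliminated.
Round 2: Farid 5, Quinn 7, Wendy 6, Noor 7, Emma 7. Farid eliminated.
Round 3: Quinn 12, Wendy 6, Noor 7, Emma 7. Wendy eliminated.
Round 4: Quinn 12, Noor 7, Emma 13. Noor eliminated.
Round 5: Quinn 19, Emma 13. Quinn has a majority (≥17).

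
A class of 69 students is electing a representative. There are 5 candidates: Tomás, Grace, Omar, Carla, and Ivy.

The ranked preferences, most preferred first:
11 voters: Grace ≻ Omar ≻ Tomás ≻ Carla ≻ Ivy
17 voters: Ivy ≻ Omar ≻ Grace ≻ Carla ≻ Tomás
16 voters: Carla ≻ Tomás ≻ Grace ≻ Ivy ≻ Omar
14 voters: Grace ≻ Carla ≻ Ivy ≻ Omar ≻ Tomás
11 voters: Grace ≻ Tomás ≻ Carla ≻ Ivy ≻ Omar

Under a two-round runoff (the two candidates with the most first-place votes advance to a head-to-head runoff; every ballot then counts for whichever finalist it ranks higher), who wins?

Grace

Round 1 first-place votes: Tomás 0, Grace 36, Omar 0, Carla 16, Ivy 17. Grace and Ivy advance.
Runoff: Grace is ranked above Ivy on 52 ballots, Ivy above Grace on 17.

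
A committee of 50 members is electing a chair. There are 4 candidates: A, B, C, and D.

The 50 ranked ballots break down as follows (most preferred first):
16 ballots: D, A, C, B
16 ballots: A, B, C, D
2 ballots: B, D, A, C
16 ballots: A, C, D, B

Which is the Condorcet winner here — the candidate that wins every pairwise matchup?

A vs B: 48–2
A vs C: 50–0
A vs D: 32–18
A beats every other candidate.

A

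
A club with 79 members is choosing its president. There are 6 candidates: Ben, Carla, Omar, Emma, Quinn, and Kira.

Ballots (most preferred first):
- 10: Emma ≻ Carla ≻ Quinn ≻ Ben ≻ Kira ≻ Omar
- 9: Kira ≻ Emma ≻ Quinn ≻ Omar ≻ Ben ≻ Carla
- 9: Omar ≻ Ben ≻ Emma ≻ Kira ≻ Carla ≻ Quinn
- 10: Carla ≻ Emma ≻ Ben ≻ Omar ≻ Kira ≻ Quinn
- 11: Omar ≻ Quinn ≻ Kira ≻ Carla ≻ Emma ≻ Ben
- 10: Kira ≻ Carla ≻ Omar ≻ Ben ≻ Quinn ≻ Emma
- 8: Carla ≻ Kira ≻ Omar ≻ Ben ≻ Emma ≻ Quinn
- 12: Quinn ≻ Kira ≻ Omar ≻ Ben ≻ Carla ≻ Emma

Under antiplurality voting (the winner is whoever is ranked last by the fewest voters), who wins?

Kira

Last-place votes: Ben 11, Carla 9, Omar 10, Emma 22, Quinn 27, Kira 0.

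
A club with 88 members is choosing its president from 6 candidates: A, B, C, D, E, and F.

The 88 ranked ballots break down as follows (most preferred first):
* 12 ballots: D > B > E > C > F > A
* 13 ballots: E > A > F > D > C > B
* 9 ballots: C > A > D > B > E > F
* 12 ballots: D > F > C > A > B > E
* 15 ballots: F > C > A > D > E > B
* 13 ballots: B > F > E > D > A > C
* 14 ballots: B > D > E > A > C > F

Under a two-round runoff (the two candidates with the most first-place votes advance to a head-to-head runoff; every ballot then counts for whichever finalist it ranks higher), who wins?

Round 1 first-place votes: A 0, B 27, C 9, D 24, E 13, F 15. B and D advance.
Runoff: B is ranked above D on 27 ballots, D above B on 61.

D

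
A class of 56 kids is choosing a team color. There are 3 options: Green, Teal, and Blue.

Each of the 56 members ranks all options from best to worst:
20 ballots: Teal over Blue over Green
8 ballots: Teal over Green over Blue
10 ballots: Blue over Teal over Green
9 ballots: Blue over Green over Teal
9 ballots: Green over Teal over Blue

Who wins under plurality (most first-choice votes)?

Teal

First-place votes: Green 9, Teal 28, Blue 19.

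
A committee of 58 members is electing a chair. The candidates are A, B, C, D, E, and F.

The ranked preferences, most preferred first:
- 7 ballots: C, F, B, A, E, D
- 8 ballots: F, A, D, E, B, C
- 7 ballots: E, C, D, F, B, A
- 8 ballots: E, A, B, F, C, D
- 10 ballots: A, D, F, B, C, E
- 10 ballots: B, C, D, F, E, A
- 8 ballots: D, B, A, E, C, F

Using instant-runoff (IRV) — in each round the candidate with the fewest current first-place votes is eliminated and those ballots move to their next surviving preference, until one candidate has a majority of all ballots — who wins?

F

Round 1: A 10, B 10, C 7, D 8, E 15, F 8. C eliminated.
Round 2: A 10, B 10, D 8, E 15, F 15. D eliminated.
Round 3: A 10, B 18, E 15, F 15. A eliminated.
Round 4: B 18, E 15, F 25. E eliminated.
Round 5: B 26, F 32. F has a majority (≥30).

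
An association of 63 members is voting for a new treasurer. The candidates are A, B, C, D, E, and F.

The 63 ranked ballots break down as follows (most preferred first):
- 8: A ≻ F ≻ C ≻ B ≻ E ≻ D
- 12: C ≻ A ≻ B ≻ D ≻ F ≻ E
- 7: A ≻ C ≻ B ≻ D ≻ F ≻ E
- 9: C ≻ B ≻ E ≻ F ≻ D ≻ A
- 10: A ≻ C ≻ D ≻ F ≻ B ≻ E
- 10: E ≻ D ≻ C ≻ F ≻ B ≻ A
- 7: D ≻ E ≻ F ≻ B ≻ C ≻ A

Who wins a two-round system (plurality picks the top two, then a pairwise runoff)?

C

Round 1 first-place votes: A 25, B 0, C 21, D 7, E 10, F 0. A and C advance.
Runoff: A is ranked above C on 25 ballots, C above A on 38.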